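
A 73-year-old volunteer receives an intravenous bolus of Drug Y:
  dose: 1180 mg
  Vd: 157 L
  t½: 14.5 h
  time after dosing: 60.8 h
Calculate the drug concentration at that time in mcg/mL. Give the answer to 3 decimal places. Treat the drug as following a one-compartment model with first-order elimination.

C₀ = Dose / Vd = 1180 / 157 = 7.516 mg/L
k = ln2 / t½ = 0.693147 / 14.5 = 0.04780 h⁻¹
C = C₀ · e^(−k·t) = 7.516 × e^(−0.04780 × 60.8)
  = 7.516 × 0.05468 = 0.4110 mg/L
(0.4110 mg/L = 0.4110 mcg/mL)

0.411 mcg/mL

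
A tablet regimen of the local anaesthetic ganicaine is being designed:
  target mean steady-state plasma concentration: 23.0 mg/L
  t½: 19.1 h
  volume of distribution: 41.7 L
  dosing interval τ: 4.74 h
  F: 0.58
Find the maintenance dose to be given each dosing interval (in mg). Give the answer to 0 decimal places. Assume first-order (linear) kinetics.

284 mg

k = ln2 / t½ = 0.693147 / 19.1 = 0.03629 h⁻¹
CL = k × Vd = 0.03629 × 41.7 = 1.513 L/h
At steady state, F × (Dose/τ) = Css × CL.
Dose = Css × CL × τ / F = 23.0 × 1.513 × 4.74 / 0.58 = 284.4 mg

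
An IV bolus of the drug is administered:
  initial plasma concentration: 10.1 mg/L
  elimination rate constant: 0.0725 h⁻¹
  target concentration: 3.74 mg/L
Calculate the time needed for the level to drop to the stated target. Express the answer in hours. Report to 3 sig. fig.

13.7 h

t = ln(C₀ / C) / k = ln(10.10 / 3.74) / 0.07250
  = ln(2.701) / 0.07250 = 0.9936 / 0.07250 = 13.70 h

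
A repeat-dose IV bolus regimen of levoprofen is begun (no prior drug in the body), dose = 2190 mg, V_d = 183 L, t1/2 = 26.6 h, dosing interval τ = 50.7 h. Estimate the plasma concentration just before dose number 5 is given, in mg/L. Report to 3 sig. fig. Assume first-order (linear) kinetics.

C₀ per dose = Dose / Vd = 2190 / 183 = 11.97 mg/L
k = ln2 / t½ = 0.693147 / 26.6 = 0.02606 h⁻¹
Fraction remaining after one interval: r = e^(−kτ) = e^(−0.02606 × 50.7) = 0.2668
Before dose 5, 4 doses have been given (aged 1τ, 2τ, 3τ, 4τ).
C_trough = C₀ × (r + r² + … + r^4) = C₀ × r(1−r^4)/(1−r)
        = 11.97 × 0.2668 × (1 − 0.005067) / (1 − 0.2668) = 4.334 mg/L

4.33 mg/L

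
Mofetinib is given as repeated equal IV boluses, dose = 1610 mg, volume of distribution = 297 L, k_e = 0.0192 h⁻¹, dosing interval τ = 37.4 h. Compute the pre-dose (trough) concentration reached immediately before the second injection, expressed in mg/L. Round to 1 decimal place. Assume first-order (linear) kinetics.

C₀ per dose = Dose / Vd = 1610 / 297 = 5.421 mg/L
Fraction remaining after one interval: r = e^(−kτ) = e^(−0.01920 × 37.4) = 0.4877
Before dose 2, 1 dose has been given (aged 1τ).
C_trough = C₀ × r = 5.421 × 0.4877 = 2.644 mg/L

2.6 mg/L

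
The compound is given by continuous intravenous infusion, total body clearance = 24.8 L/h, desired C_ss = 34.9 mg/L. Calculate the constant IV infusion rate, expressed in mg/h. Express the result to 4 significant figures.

At steady state, infusion rate R₀ = Css × CL = 34.9 × 24.80 = 865.5 mg/h

865.5 mg/h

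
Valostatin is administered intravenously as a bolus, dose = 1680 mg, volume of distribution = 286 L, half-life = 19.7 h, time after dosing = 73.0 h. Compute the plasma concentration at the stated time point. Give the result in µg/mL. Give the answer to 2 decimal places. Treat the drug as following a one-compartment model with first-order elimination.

C₀ = Dose / Vd = 1680 / 286 = 5.874 mg/L
k = ln2 / t½ = 0.693147 / 19.7 = 0.03519 h⁻¹
C = C₀ · e^(−k·t) = 5.874 × e^(−0.03519 × 73.0)
  = 5.874 × 0.07662 = 0.4501 mg/L
(0.4501 mg/L = 0.4501 µg/mL)

0.45 µg/mL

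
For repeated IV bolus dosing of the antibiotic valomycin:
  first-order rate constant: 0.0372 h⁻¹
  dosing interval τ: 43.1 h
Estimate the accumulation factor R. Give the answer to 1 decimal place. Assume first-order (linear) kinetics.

e^(−kτ) = e^(−0.03720 × 43.1) = 0.2012
Accumulation ratio R = 1 / (1 − e^(−kτ)) = 1 / (1 − 0.2012) = 1.252

1.3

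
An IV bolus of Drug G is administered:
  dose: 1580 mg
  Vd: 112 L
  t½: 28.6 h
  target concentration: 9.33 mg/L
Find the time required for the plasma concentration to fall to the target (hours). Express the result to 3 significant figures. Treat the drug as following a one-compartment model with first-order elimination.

C₀ = Dose / Vd = 1580 / 112 = 14.11 mg/L
k = ln2 / t½ = 0.693147 / 28.6 = 0.02424 h⁻¹
t = ln(C₀ / C) / k = ln(14.11 / 9.33) / 0.02424
  = ln(1.512) / 0.02424 = 0.4134 / 0.02424 = 17.05 h

17.1 h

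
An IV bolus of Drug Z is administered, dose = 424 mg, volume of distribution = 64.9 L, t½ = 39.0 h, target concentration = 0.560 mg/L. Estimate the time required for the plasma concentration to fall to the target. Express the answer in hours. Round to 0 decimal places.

C₀ = Dose / Vd = 424.0 / 64.9 = 6.533 mg/L
k = ln2 / t½ = 0.693147 / 39.0 = 0.01777 h⁻¹
t = ln(C₀ / C) / k = ln(6.533 / 0.560) / 0.01777
  = ln(11.67) / 0.01777 = 2.457 / 0.01777 = 138.3 h

138 h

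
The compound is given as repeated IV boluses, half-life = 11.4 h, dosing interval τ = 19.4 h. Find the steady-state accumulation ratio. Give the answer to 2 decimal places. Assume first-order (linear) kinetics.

1.44

k = ln2 / t½ = 0.693147 / 11.4 = 0.06080 h⁻¹
e^(−kτ) = e^(−0.06080 × 19.4) = 0.3074
Accumulation ratio R = 1 / (1 − e^(−kτ)) = 1 / (1 − 0.3074) = 1.444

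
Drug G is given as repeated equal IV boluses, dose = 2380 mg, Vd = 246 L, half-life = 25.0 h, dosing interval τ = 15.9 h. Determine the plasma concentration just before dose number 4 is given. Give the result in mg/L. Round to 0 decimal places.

13 mg/L

C₀ per dose = Dose / Vd = 2380 / 246 = 9.675 mg/L
k = ln2 / t½ = 0.693147 / 25.0 = 0.02773 h⁻¹
Fraction remaining after one interval: r = e^(−kτ) = e^(−0.02773 × 15.9) = 0.6435
Before dose 4, 3 doses have been given (aged 1τ, 2τ, 3τ).
C_trough = C₀ × (r + r² + … + r^3) = C₀ × r(1−r^3)/(1−r)
        = 9.675 × 0.6435 × (1 − 0.2665) / (1 − 0.6435) = 12.81 mg/L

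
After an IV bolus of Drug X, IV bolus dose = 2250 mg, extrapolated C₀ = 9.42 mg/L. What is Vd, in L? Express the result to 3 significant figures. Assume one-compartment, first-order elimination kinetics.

239 L

Vd = Dose / C₀ = 2250 / 9.42 = 238.9 L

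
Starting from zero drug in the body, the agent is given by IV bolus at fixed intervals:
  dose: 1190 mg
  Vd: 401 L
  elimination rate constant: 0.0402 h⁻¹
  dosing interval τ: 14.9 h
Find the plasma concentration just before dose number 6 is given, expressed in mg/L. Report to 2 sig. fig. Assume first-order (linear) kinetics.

3.4 mg/L

C₀ per dose = Dose / Vd = 1190 / 401 = 2.968 mg/L
Fraction remaining after one interval: r = e^(−kτ) = e^(−0.04020 × 14.9) = 0.5494
Before dose 6, 5 doses have been given (aged 1τ, 2τ, 3τ, 4τ, 5τ).
C_trough = C₀ × (r + r² + … + r^5) = C₀ × r(1−r^5)/(1−r)
        = 2.968 × 0.5494 × (1 − 0.05005) / (1 − 0.5494) = 3.438 mg/L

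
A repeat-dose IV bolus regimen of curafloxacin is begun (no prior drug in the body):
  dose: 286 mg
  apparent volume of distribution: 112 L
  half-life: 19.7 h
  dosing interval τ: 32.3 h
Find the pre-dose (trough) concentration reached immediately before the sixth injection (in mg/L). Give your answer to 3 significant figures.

1.20 mg/L

C₀ per dose = Dose / Vd = 286 / 112 = 2.554 mg/L
k = ln2 / t½ = 0.693147 / 19.7 = 0.03519 h⁻¹
Fraction remaining after one interval: r = e^(−kτ) = e^(−0.03519 × 32.3) = 0.3209
Before dose 6, 5 doses have been given (aged 1τ, 2τ, 3τ, 4τ, 5τ).
C_trough = C₀ × (r + r² + … + r^5) = C₀ × r(1−r^5)/(1−r)
        = 2.554 × 0.3209 × (1 − 0.003403) / (1 − 0.3209) = 1.203 mg/L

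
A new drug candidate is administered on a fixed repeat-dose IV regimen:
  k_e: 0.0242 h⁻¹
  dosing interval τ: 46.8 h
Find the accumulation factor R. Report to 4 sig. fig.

1.475

e^(−kτ) = e^(−0.02420 × 46.8) = 0.3222
Accumulation ratio R = 1 / (1 − e^(−kτ)) = 1 / (1 − 0.3222) = 1.475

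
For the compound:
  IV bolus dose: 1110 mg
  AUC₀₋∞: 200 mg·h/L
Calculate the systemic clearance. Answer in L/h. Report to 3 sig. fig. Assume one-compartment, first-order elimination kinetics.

CL = Dose / AUC = 1110 / 200 = 5.550 L/h

5.55 L/h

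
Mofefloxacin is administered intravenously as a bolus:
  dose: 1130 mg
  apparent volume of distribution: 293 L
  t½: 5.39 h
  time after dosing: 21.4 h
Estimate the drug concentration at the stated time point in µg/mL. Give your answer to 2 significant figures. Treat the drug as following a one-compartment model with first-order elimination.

0.25 µg/mL

C₀ = Dose / Vd = 1130 / 293 = 3.857 mg/L
k = ln2 / t½ = 0.693147 / 5.39 = 0.1286 h⁻¹
C = C₀ · e^(−k·t) = 3.857 × e^(−0.1286 × 21.4)
  = 3.857 × 0.06380 = 0.2461 mg/L
(0.2461 mg/L = 0.2461 µg/mL)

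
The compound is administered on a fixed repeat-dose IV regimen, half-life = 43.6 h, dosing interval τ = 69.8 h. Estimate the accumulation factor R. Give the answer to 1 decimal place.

k = ln2 / t½ = 0.693147 / 43.6 = 0.01590 h⁻¹
e^(−kτ) = e^(−0.01590 × 69.8) = 0.3296
Accumulation ratio R = 1 / (1 − e^(−kτ)) = 1 / (1 − 0.3296) = 1.492

1.5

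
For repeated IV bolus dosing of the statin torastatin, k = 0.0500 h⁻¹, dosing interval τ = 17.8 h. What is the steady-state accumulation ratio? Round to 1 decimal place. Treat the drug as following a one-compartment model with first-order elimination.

1.7

e^(−kτ) = e^(−0.05000 × 17.8) = 0.4107
Accumulation ratio R = 1 / (1 − e^(−kτ)) = 1 / (1 − 0.4107) = 1.697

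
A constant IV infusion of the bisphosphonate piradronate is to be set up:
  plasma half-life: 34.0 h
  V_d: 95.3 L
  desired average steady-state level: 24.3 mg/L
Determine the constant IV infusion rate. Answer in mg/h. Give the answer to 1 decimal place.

47.2 mg/h

k = ln2 / t½ = 0.693147 / 34.0 = 0.02039 h⁻¹
CL = k × Vd = 0.02039 × 95.3 = 1.943 L/h
At steady state, infusion rate R₀ = Css × CL = 24.3 × 1.943 = 47.21 mg/h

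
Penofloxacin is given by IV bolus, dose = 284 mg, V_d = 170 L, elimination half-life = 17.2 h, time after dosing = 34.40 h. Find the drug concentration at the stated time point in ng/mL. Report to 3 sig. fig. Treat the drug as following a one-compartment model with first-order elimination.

C₀ = Dose / Vd = 284.0 / 170 = 1.671 mg/L
k = ln2 / t½ = 0.693147 / 17.2 = 0.04030 h⁻¹
t / t½ = 34.40 / 17.2 = 2 half-lives
C = C₀ × (1/2)^2 = 1.671 × 0.2500 = 0.4178 mg/L
Convert: 0.4178 mg/L × 1000 = 417.8 ng/mL

418 ng/mL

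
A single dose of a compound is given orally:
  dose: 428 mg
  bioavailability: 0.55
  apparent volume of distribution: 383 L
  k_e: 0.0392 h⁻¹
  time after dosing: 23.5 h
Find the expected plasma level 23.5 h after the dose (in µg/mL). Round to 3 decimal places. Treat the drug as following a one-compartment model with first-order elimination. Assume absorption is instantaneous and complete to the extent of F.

0.245 µg/mL

Amount reaching circulation = F × Dose = 0.55 × 428.0 = 235.4 mg
C₀ = F·Dose / Vd = 235.4 / 383 = 0.6146 mg/L
C = C₀ · e^(−k·t) = 0.6146 × e^(−0.03920 × 23.5)
  = 0.6146 × 0.3980 = 0.2446 mg/L
(0.2446 mg/L = 0.2446 µg/mL)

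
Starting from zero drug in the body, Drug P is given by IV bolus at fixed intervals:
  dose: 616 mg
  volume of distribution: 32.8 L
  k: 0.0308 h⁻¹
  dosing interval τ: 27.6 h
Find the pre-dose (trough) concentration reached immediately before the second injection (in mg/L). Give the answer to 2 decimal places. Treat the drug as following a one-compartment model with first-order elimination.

C₀ per dose = Dose / Vd = 616 / 32.8 = 18.78 mg/L
Fraction remaining after one interval: r = e^(−kτ) = e^(−0.03080 × 27.6) = 0.4274
Before dose 2, 1 dose has been given (aged 1τ).
C_trough = C₀ × r = 18.78 × 0.4274 = 8.027 mg/L

8.03 mg/L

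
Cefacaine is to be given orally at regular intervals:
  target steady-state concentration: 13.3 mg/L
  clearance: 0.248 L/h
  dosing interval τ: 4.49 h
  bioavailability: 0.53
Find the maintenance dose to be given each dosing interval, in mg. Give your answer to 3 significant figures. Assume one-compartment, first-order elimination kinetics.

27.9 mg

At steady state, F × (Dose/τ) = Css × CL.
Dose = Css × CL × τ / F = 13.3 × 0.2480 × 4.49 / 0.53 = 27.94 mg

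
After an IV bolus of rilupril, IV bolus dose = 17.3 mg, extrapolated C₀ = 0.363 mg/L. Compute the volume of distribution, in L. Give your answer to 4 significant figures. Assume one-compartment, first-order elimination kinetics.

47.66 L

Vd = Dose / C₀ = 17.30 / 0.363 = 47.66 L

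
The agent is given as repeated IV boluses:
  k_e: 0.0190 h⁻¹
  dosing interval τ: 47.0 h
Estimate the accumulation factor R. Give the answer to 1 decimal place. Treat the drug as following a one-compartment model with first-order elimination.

1.7

e^(−kτ) = e^(−0.01900 × 47.0) = 0.4094
Accumulation ratio R = 1 / (1 − e^(−kτ)) = 1 / (1 − 0.4094) = 1.693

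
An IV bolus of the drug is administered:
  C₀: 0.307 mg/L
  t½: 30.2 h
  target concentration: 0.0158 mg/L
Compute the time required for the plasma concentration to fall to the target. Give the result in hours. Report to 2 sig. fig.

130 h

k = ln2 / t½ = 0.693147 / 30.2 = 0.02295 h⁻¹
t = ln(C₀ / C) / k = ln(0.3070 / 0.0158) / 0.02295
  = ln(19.43) / 0.02295 = 2.967 / 0.02295 = 129.3 h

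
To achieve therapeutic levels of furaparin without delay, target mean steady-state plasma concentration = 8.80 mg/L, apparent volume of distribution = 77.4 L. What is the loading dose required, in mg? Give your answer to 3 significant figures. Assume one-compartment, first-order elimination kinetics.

681 mg

LD = Css × Vd = 8.80 × 77.4 = 681.1 mg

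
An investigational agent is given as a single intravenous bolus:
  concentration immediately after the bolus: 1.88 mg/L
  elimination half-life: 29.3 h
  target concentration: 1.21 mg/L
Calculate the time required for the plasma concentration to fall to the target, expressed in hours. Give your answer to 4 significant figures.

18.63 h

k = ln2 / t½ = 0.693147 / 29.3 = 0.02366 h⁻¹
t = ln(C₀ / C) / k = ln(1.880 / 1.21) / 0.02366
  = ln(1.554) / 0.02366 = 0.4408 / 0.02366 = 18.63 h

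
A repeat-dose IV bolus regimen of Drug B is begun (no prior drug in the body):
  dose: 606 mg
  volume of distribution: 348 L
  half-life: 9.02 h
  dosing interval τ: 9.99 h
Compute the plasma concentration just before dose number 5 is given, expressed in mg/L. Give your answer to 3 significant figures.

1.44 mg/L

C₀ per dose = Dose / Vd = 606 / 348 = 1.741 mg/L
k = ln2 / t½ = 0.693147 / 9.02 = 0.07685 h⁻¹
Fraction remaining after one interval: r = e^(−kτ) = e^(−0.07685 × 9.99) = 0.4641
Before dose 5, 4 doses have been given (aged 1τ, 2τ, 3τ, 4τ).
C_trough = C₀ × (r + r² + … + r^4) = C₀ × r(1−r^4)/(1−r)
        = 1.741 × 0.4641 × (1 − 0.04639) / (1 − 0.4641) = 1.438 mg/L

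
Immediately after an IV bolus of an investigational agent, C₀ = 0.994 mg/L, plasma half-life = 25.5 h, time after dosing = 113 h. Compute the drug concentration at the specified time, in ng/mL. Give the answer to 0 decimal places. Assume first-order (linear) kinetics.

46 ng/mL

k = ln2 / t½ = 0.693147 / 25.5 = 0.02718 h⁻¹
C = C₀ · e^(−k·t) = 0.9940 × e^(−0.02718 × 113)
  = 0.9940 × 0.04636 = 0.04608 mg/L
Convert: 0.04608 mg/L × 1000 = 46.08 ng/mL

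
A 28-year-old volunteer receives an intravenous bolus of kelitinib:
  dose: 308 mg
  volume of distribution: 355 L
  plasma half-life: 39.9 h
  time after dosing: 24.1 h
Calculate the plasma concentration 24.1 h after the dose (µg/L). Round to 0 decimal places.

571 µg/L

C₀ = Dose / Vd = 308.0 / 355 = 0.8676 mg/L
k = ln2 / t½ = 0.693147 / 39.9 = 0.01737 h⁻¹
C = C₀ · e^(−k·t) = 0.8676 × e^(−0.01737 × 24.1)
  = 0.8676 × 0.6580 = 0.5709 mg/L
Convert: 0.5709 mg/L × 1000 = 570.9 µg/L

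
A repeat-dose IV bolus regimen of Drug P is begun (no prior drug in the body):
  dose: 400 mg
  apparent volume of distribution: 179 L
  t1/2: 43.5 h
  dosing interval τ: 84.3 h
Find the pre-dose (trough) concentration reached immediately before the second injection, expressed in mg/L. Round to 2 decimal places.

C₀ per dose = Dose / Vd = 400 / 179 = 2.235 mg/L
k = ln2 / t½ = 0.693147 / 43.5 = 0.01593 h⁻¹
Fraction remaining after one interval: r = e^(−kτ) = e^(−0.01593 × 84.3) = 0.2611
Before dose 2, 1 dose has been given (aged 1τ).
C_trough = C₀ × r = 2.235 × 0.2611 = 0.5836 mg/L

0.58 mg/L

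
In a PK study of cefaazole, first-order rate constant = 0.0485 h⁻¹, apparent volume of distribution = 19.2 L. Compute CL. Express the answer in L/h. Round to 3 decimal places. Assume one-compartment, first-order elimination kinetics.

CL = k × Vd = 0.0485 × 19.2 = 0.9312 L/h

0.931 L/h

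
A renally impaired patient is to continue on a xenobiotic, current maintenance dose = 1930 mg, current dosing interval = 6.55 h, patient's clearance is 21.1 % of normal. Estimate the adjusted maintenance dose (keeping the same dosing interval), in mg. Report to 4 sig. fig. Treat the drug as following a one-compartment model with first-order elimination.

407.2 mg

To keep the same average steady-state level, dosing rate must scale with clearance.
CL ratio = 21.1 / 100 = 0.2110
New dose (same interval) = 1930 × 0.2110 = 407.2 mg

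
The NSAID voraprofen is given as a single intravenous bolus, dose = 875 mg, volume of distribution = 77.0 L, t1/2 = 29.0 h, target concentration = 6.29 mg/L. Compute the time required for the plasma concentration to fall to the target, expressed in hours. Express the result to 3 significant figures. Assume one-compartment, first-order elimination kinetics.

24.7 h

C₀ = Dose / Vd = 875.0 / 77.0 = 11.36 mg/L
k = ln2 / t½ = 0.693147 / 29.0 = 0.02390 h⁻¹
t = ln(C₀ / C) / k = ln(11.36 / 6.29) / 0.02390
  = ln(1.806) / 0.02390 = 0.5911 / 0.02390 = 24.73 h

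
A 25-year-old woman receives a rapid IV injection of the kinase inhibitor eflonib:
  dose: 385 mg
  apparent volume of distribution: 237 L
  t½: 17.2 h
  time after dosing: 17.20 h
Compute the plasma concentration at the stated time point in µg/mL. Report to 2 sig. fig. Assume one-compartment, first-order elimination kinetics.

0.81 µg/mL

C₀ = Dose / Vd = 385.0 / 237 = 1.624 mg/L
k = ln2 / t½ = 0.693147 / 17.2 = 0.04030 h⁻¹
t / t½ = 17.20 / 17.2 = 1 half-lives
C = C₀ × (1/2)^1 = 1.624 × 0.5000 = 0.8120 mg/L
(0.8120 mg/L = 0.8120 µg/mL)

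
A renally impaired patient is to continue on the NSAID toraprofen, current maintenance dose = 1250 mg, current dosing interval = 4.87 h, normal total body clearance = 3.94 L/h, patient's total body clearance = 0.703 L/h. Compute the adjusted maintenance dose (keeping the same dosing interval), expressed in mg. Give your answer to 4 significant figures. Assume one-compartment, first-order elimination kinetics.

223.0 mg

To keep the same average steady-state level, dosing rate must scale with clearance.
CL ratio = 0.703 / 3.94 = 0.1784
New dose (same interval) = 1250 × 0.1784 = 223.0 mg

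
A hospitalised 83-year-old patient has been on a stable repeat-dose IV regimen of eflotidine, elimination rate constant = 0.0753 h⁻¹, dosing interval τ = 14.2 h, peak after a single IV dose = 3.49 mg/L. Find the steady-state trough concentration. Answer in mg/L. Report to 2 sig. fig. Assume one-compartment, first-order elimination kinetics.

1.8 mg/L

e^(−kτ) = e^(−0.07530 × 14.2) = 0.3433
Accumulation ratio R = 1 / (1 − e^(−kτ)) = 1 / (1 − 0.3433) = 1.523
Steady-state trough = C₀ × R × e^(−kτ) = 3.49 × 1.523 × 0.3433 = 1.825 mg/L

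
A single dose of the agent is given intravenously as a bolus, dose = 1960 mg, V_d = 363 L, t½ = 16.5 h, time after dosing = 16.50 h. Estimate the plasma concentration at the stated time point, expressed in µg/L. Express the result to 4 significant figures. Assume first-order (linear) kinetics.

C₀ = Dose / Vd = 1960 / 363 = 5.399 mg/L
k = ln2 / t½ = 0.693147 / 16.5 = 0.04201 h⁻¹
t / t½ = 16.50 / 16.5 = 1 half-lives
C = C₀ × (1/2)^1 = 5.399 × 0.5000 = 2.700 mg/L
Convert: 2.700 mg/L × 1000 = 2700 µg/L

2700 µg/L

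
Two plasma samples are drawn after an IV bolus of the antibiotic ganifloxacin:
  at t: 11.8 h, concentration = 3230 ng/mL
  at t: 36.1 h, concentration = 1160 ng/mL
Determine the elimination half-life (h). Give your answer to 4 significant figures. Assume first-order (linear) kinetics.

16.45 h

k = ln(C₁/C₂) / (t₂ − t₁) = ln(3230/1160) / (36.1 − 11.8)
  = 1.024 / 24.30 = 0.04214 h⁻¹
t½ = ln2 / k = 0.693147 / 0.04214 = 16.45 h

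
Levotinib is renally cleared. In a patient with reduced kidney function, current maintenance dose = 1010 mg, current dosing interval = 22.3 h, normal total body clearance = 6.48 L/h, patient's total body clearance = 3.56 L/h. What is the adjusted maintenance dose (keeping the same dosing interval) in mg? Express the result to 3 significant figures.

555 mg

To keep the same average steady-state level, dosing rate must scale with clearance.
CL ratio = 3.56 / 6.48 = 0.5494
New dose (same interval) = 1010 × 0.5494 = 554.9 mg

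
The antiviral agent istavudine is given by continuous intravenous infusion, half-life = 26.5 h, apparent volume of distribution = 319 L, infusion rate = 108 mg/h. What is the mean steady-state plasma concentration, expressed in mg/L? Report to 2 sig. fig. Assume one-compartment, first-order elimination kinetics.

13 mg/L

k = ln2 / t½ = 0.693147 / 26.5 = 0.02616 h⁻¹
CL = k × Vd = 0.02616 × 319 = 8.345 L/h
At steady state Css = R₀ / CL = 108 / 8.345 = 12.94 mg/L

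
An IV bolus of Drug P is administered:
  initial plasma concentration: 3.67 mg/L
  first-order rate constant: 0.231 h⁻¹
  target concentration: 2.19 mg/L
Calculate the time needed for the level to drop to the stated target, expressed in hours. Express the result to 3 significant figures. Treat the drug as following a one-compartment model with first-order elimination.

t = ln(C₀ / C) / k = ln(3.670 / 2.19) / 0.2310
  = ln(1.676) / 0.2310 = 0.5164 / 0.2310 = 2.235 h

2.24 h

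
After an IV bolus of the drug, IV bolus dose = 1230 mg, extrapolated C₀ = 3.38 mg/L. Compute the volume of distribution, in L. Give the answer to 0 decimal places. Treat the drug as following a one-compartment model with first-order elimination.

364 L

Vd = Dose / C₀ = 1230 / 3.38 = 363.9 L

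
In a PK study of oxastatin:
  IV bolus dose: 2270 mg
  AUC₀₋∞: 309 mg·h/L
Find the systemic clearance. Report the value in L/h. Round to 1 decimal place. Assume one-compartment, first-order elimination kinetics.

CL = Dose / AUC = 2270 / 309 = 7.346 L/h

7.3 L/h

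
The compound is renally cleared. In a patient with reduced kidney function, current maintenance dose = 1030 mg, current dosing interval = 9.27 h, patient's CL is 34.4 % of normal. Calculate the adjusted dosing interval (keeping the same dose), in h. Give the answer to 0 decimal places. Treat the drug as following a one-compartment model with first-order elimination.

To keep the same average steady-state level, dosing rate must scale with clearance.
CL ratio = 34.4 / 100 = 0.3440
New interval (same dose) = 9.27 / 0.3440 = 26.95 h

27 h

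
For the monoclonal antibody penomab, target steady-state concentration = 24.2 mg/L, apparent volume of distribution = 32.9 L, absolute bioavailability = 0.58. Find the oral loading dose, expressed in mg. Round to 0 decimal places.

LD = Css × Vd / F = 24.2 × 32.9 / 0.58 = 1373 mg

1373 mg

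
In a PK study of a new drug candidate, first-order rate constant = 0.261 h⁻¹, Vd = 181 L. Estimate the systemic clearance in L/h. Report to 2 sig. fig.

CL = k × Vd = 0.261 × 181 = 47.24 L/h

47 L/h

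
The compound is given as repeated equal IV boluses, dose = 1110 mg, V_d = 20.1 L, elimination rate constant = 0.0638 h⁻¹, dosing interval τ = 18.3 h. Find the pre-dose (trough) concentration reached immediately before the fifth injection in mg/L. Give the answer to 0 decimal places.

C₀ per dose = Dose / Vd = 1110 / 20.1 = 55.22 mg/L
Fraction remaining after one interval: r = e^(−kτ) = e^(−0.06380 × 18.3) = 0.3111
Before dose 5, 4 doses have been given (aged 1τ, 2τ, 3τ, 4τ).
C_trough = C₀ × (r + r² + … + r^4) = C₀ × r(1−r^4)/(1−r)
        = 55.22 × 0.3111 × (1 − 0.009367) / (1 − 0.3111) = 24.70 mg/L

25 mg/L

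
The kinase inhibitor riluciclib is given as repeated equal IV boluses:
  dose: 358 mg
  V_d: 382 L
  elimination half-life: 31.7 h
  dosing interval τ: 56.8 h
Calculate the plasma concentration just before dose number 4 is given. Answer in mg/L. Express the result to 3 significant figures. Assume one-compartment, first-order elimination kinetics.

0.371 mg/L

C₀ per dose = Dose / Vd = 358 / 382 = 0.9372 mg/L
k = ln2 / t½ = 0.693147 / 31.7 = 0.02187 h⁻¹
Fraction remaining after one interval: r = e^(−kτ) = e^(−0.02187 × 56.8) = 0.2887
Before dose 4, 3 doses have been given (aged 1τ, 2τ, 3τ).
C_trough = C₀ × (r + r² + … + r^3) = C₀ × r(1−r^3)/(1−r)
        = 0.9372 × 0.2887 × (1 − 0.02406) / (1 − 0.2887) = 0.3712 mg/L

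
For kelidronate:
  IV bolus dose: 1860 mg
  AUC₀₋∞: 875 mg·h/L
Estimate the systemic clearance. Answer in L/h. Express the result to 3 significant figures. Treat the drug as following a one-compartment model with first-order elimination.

CL = Dose / AUC = 1860 / 875 = 2.126 L/h

2.13 L/h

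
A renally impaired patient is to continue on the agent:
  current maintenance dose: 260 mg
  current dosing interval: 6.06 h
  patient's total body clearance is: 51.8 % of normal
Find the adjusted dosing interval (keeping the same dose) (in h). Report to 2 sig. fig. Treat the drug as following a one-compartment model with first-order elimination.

To keep the same average steady-state level, dosing rate must scale with clearance.
CL ratio = 51.8 / 100 = 0.5180
New interval (same dose) = 6.06 / 0.5180 = 11.70 h

12 h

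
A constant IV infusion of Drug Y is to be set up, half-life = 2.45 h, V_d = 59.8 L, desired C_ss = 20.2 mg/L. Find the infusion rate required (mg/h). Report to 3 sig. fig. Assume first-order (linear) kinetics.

k = ln2 / t½ = 0.693147 / 2.45 = 0.2829 h⁻¹
CL = k × Vd = 0.2829 × 59.8 = 16.92 L/h
At steady state, infusion rate R₀ = Css × CL = 20.2 × 16.92 = 341.8 mg/h

342 mg/h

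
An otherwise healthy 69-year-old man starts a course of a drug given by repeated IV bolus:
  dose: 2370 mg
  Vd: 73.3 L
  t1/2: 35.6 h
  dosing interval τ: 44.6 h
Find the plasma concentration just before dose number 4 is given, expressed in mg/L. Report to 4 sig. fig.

C₀ per dose = Dose / Vd = 2370 / 73.3 = 32.33 mg/L
k = ln2 / t½ = 0.693147 / 35.6 = 0.01947 h⁻¹
Fraction remaining after one interval: r = e^(−kτ) = e^(−0.01947 × 44.6) = 0.4196
Before dose 4, 3 doses have been given (aged 1τ, 2τ, 3τ).
C_trough = C₀ × (r + r² + … + r^3) = C₀ × r(1−r^3)/(1−r)
        = 32.33 × 0.4196 × (1 − 0.07388) / (1 − 0.4196) = 21.65 mg/L

21.65 mg/L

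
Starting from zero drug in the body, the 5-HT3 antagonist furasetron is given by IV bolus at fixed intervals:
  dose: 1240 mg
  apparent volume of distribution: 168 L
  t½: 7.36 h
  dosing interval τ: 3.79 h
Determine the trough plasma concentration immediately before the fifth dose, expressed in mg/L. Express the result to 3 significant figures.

13.1 mg/L

C₀ per dose = Dose / Vd = 1240 / 168 = 7.381 mg/L
k = ln2 / t½ = 0.693147 / 7.36 = 0.09418 h⁻¹
Fraction remaining after one interval: r = e^(−kτ) = e^(−0.09418 × 3.79) = 0.6998
Before dose 5, 4 doses have been given (aged 1τ, 2τ, 3τ, 4τ).
C_trough = C₀ × (r + r² + … + r^4) = C₀ × r(1−r^4)/(1−r)
        = 7.381 × 0.6998 × (1 − 0.2398) / (1 − 0.6998) = 13.08 mg/L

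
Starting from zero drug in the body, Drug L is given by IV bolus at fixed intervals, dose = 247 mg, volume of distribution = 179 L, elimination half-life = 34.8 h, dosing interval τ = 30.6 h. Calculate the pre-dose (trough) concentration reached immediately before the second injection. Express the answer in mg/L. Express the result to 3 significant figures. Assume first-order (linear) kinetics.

0.750 mg/L

C₀ per dose = Dose / Vd = 247 / 179 = 1.380 mg/L
k = ln2 / t½ = 0.693147 / 34.8 = 0.01992 h⁻¹
Fraction remaining after one interval: r = e^(−kτ) = e^(−0.01992 × 30.6) = 0.5436
Before dose 2, 1 dose has been given (aged 1τ).
C_trough = C₀ × r = 1.380 × 0.5436 = 0.7502 mg/L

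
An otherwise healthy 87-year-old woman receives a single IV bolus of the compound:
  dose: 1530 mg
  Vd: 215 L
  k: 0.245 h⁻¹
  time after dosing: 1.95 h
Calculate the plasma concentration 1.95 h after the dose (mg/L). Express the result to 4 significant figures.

4.413 mg/L

C₀ = Dose / Vd = 1530 / 215 = 7.116 mg/L
C = C₀ · e^(−k·t) = 7.116 × e^(−0.2450 × 1.95)
  = 7.116 × 0.6202 = 4.413 mg/L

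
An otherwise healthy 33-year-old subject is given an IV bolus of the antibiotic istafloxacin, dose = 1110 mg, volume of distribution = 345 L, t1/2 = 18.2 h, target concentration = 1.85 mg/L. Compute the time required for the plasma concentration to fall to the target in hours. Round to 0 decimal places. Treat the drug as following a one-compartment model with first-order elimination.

15 h

C₀ = Dose / Vd = 1110 / 345 = 3.217 mg/L
k = ln2 / t½ = 0.693147 / 18.2 = 0.03809 h⁻¹
t = ln(C₀ / C) / k = ln(3.217 / 1.85) / 0.03809
  = ln(1.739) / 0.03809 = 0.5533 / 0.03809 = 14.53 h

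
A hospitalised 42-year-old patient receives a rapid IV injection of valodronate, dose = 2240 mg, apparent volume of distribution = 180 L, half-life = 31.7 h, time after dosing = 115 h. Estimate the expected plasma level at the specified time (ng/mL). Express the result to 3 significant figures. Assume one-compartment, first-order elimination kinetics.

C₀ = Dose / Vd = 2240 / 180 = 12.44 mg/L
k = ln2 / t½ = 0.693147 / 31.7 = 0.02187 h⁻¹
C = C₀ · e^(−k·t) = 12.44 × e^(−0.02187 × 115)
  = 12.44 × 0.08086 = 1.006 mg/L
Convert: 1.006 mg/L × 1000 = 1006 ng/mL

1010 ng/mL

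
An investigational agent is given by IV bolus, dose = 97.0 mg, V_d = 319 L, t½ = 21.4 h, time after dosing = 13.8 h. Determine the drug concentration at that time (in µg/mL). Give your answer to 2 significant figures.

C₀ = Dose / Vd = 97.00 / 319 = 0.3041 mg/L
k = ln2 / t½ = 0.693147 / 21.4 = 0.03239 h⁻¹
C = C₀ · e^(−k·t) = 0.3041 × e^(−0.03239 × 13.8)
  = 0.3041 × 0.6396 = 0.1945 mg/L
(0.1945 mg/L = 0.1945 µg/mL)

0.19 µg/mL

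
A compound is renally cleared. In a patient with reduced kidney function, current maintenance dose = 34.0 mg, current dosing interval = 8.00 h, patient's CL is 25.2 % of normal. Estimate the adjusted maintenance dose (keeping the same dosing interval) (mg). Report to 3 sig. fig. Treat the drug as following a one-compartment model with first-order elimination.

8.57 mg

To keep the same average steady-state level, dosing rate must scale with clearance.
CL ratio = 25.2 / 100 = 0.2520
New dose (same interval) = 34.0 × 0.2520 = 8.568 mg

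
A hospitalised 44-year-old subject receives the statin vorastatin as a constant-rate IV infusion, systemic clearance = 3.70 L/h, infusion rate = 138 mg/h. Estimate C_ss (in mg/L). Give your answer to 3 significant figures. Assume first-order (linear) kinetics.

At steady state Css = R₀ / CL = 138 / 3.700 = 37.30 mg/L

37.3 mg/L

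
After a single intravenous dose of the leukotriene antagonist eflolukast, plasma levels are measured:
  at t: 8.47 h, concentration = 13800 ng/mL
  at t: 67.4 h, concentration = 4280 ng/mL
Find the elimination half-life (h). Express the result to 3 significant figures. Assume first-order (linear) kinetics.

k = ln(C₁/C₂) / (t₂ − t₁) = ln(13800/4280) / (67.4 − 8.47)
  = 1.171 / 58.93 = 0.01987 h⁻¹
t½ = ln2 / k = 0.693147 / 0.01987 = 34.88 h

34.9 h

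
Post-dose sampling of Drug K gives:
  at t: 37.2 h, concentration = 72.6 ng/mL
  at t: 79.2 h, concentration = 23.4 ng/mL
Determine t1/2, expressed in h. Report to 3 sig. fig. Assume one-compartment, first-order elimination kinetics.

k = ln(C₁/C₂) / (t₂ − t₁) = ln(72.6/23.4) / (79.2 − 37.2)
  = 1.132 / 42.00 = 0.02695 h⁻¹
t½ = ln2 / k = 0.693147 / 0.02695 = 25.72 h

25.7 h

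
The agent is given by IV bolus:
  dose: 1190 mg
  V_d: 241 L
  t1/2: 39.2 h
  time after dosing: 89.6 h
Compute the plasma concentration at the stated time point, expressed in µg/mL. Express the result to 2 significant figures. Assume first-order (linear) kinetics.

C₀ = Dose / Vd = 1190 / 241 = 4.938 mg/L
k = ln2 / t½ = 0.693147 / 39.2 = 0.01768 h⁻¹
C = C₀ · e^(−k·t) = 4.938 × e^(−0.01768 × 89.6)
  = 4.938 × 0.2051 = 1.013 mg/L
(1.013 mg/L = 1.013 µg/mL)

1.0 µg/mL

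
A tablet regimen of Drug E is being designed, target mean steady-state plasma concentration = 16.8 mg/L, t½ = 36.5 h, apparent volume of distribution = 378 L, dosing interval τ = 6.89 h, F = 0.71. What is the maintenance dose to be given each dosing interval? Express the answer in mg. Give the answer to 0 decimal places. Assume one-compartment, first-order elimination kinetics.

k = ln2 / t½ = 0.693147 / 36.5 = 0.01899 h⁻¹
CL = k × Vd = 0.01899 × 378 = 7.178 L/h
At steady state, F × (Dose/τ) = Css × CL.
Dose = Css × CL × τ / F = 16.8 × 7.178 × 6.89 / 0.71 = 1170 mg

1170 mg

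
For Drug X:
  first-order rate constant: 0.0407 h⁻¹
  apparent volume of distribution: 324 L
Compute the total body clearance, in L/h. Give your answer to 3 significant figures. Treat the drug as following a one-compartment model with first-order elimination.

13.2 L/h

CL = k × Vd = 0.0407 × 324 = 13.19 L/h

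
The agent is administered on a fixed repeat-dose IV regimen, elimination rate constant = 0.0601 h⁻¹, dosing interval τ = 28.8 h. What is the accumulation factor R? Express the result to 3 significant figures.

e^(−kτ) = e^(−0.06010 × 28.8) = 0.1771
Accumulation ratio R = 1 / (1 − e^(−kτ)) = 1 / (1 − 0.1771) = 1.215

1.22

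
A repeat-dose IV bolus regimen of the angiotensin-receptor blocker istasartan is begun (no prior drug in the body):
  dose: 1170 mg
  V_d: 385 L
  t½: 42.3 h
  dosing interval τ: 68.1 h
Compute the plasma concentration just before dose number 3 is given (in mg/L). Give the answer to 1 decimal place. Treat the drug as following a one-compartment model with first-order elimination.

1.3 mg/L

C₀ per dose = Dose / Vd = 1170 / 385 = 3.039 mg/L
k = ln2 / t½ = 0.693147 / 42.3 = 0.01639 h⁻¹
Fraction remaining after one interval: r = e^(−kτ) = e^(−0.01639 × 68.1) = 0.3275
Before dose 3, 2 doses have been given (aged 1τ, 2τ).
C_trough = C₀ × (r + r²) = 3.039 × (0.3275 + 0.1073) = 1.321 mg/L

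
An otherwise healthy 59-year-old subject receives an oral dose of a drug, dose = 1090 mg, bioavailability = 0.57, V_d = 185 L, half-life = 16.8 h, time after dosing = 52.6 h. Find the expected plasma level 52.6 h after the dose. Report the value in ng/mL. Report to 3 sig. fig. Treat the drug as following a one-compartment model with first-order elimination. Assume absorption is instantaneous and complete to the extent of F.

383 ng/mL

Amount reaching circulation = F × Dose = 0.57 × 1090 = 621.3 mg
C₀ = F·Dose / Vd = 621.3 / 185 = 3.358 mg/L
k = ln2 / t½ = 0.693147 / 16.8 = 0.04126 h⁻¹
C = C₀ · e^(−k·t) = 3.358 × e^(−0.04126 × 52.6)
  = 3.358 × 0.1141 = 0.3831 mg/L
Convert: 0.3831 mg/L × 1000 = 383.1 ng/mL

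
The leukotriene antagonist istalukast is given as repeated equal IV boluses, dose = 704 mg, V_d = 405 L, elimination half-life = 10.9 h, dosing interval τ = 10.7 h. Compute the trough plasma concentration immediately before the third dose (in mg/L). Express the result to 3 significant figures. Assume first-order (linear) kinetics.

1.33 mg/L

C₀ per dose = Dose / Vd = 704 / 405 = 1.738 mg/L
k = ln2 / t½ = 0.693147 / 10.9 = 0.06359 h⁻¹
Fraction remaining after one interval: r = e^(−kτ) = e^(−0.06359 × 10.7) = 0.5064
Before dose 3, 2 doses have been given (aged 1τ, 2τ).
C_trough = C₀ × (r + r²) = 1.738 × (0.5064 + 0.2564) = 1.326 mg/L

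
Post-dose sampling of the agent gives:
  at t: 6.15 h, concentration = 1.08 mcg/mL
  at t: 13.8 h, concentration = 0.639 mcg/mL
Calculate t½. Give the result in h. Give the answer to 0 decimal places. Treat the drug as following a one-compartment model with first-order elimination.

k = ln(C₁/C₂) / (t₂ − t₁) = ln(1.08/0.639) / (13.8 − 6.15)
  = 0.5248 / 7.650 = 0.06860 h⁻¹
t½ = ln2 / k = 0.693147 / 0.06860 = 10.10 h

10 h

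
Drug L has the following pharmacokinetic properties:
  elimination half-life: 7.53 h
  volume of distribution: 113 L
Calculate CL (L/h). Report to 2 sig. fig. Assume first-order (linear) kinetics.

10 L/h

k = ln2 / t½ = 0.693147 / 7.53 = 0.09205 h⁻¹
CL = k × Vd = 0.09205 × 113 = 10.40 L/h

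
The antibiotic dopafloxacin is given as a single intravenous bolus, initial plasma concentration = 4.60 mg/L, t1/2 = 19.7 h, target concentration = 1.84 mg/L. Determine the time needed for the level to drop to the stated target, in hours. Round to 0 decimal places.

26 h

k = ln2 / t½ = 0.693147 / 19.7 = 0.03519 h⁻¹
t = ln(C₀ / C) / k = ln(4.600 / 1.84) / 0.03519
  = ln(2.500) / 0.03519 = 0.9163 / 0.03519 = 26.04 h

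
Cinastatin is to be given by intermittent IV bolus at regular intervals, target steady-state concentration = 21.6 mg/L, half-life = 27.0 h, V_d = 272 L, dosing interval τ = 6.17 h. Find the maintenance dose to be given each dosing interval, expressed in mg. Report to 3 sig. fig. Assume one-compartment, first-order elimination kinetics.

931 mg

k = ln2 / t½ = 0.693147 / 27.0 = 0.02567 h⁻¹
CL = k × Vd = 0.02567 × 272 = 6.982 L/h
At steady state, Dose/τ = Css × CL.
Dose = Css × CL × τ = 21.6 × 6.982 × 6.17 = 930.5 mg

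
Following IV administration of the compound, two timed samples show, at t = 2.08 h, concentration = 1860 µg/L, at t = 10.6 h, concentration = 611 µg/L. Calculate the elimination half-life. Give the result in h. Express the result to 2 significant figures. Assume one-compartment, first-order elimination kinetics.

5.3 h

k = ln(C₁/C₂) / (t₂ − t₁) = ln(1860/611) / (10.6 − 2.08)
  = 1.113 / 8.520 = 0.1306 h⁻¹
t½ = ln2 / k = 0.693147 / 0.1306 = 5.307 h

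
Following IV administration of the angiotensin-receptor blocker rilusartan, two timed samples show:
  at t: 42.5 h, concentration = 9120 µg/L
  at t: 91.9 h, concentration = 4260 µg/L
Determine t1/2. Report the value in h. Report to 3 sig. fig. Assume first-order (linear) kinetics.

45.0 h

k = ln(C₁/C₂) / (t₂ − t₁) = ln(9120/4260) / (91.9 − 42.5)
  = 0.7612 / 49.40 = 0.01541 h⁻¹
t½ = ln2 / k = 0.693147 / 0.01541 = 44.98 h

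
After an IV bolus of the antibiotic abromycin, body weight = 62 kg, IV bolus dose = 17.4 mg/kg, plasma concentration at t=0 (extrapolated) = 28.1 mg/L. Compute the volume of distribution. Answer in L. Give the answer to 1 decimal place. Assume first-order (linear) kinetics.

Dose = 17.4 × 62 = 1079 mg
Vd = Dose / C₀ = 1079 / 28.1 = 38.40 L

38.4 L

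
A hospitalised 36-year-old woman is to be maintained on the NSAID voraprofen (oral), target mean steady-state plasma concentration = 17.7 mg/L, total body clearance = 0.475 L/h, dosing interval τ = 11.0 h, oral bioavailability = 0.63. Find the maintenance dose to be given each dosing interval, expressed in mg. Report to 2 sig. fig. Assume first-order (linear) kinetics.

150 mg

At steady state, F × (Dose/τ) = Css × CL.
Dose = Css × CL × τ / F = 17.7 × 0.4750 × 11.0 / 0.63 = 146.8 mg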